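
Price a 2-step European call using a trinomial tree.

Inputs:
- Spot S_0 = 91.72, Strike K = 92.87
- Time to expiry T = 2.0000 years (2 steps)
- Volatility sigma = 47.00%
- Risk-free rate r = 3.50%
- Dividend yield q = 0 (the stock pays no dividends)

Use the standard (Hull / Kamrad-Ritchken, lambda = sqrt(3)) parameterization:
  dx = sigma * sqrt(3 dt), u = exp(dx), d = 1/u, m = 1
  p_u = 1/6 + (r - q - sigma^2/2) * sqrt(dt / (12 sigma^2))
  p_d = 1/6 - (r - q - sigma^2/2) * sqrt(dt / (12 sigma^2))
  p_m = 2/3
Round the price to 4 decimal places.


dt = T/N = 1.000000; dx = sigma*sqrt(3*dt) = 0.814064
u = exp(dx) = 2.257062; d = 1/u = 0.443054
p_u = 0.120325, p_m = 0.666667, p_d = 0.213008
Discount per step: exp(-r*dt) = 0.965605
Stock lattice S(k, j) with j the centered position index:
  k=0: S(0,+0) = 91.7200
  k=1: S(1,-1) = 40.6369; S(1,+0) = 91.7200; S(1,+1) = 207.0177
  k=2: S(2,-2) = 18.0043; S(2,-1) = 40.6369; S(2,+0) = 91.7200; S(2,+1) = 207.0177; S(2,+2) = 467.2518
Terminal payoffs V(N, j) = max(S_T - K, 0):
  V(2,-2) = 0.000000; V(2,-1) = 0.000000; V(2,+0) = 0.000000; V(2,+1) = 114.147708; V(2,+2) = 374.381762
Backward induction: V(k, j) = exp(-r*dt) * [p_u * V(k+1, j+1) + p_m * V(k+1, j) + p_d * V(k+1, j-1)]
  V(1,-1) = exp(-r*dt) * [p_u*0.000000 + p_m*0.000000 + p_d*0.000000] = 0.000000
  V(1,+0) = exp(-r*dt) * [p_u*114.147708 + p_m*0.000000 + p_d*0.000000] = 13.262430
  V(1,+1) = exp(-r*dt) * [p_u*374.381762 + p_m*114.147708 + p_d*0.000000] = 116.979227
  V(0,+0) = exp(-r*dt) * [p_u*116.979227 + p_m*13.262430 + p_d*0.000000] = 22.128930

Answer: Price = V(0,0) = 22.1289


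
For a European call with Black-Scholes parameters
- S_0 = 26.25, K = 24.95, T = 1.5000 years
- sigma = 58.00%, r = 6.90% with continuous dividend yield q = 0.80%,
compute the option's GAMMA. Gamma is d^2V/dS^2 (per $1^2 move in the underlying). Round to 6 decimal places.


Answer: Gamma = 0.018117

Derivation:
d1 = 0.5554881984; d2 = -0.1548638270
phi(d1) = 0.3419050875; exp(-qT) = 0.9880717129; exp(-rT) = 0.9016760227
Gamma = exp(-qT) * phi(d1) / (S * sigma * sqrt(T)) = 0.9880717129 * 0.3419050875 / (26.2500 * 0.5800 * 1.2247448714) = 0.018117


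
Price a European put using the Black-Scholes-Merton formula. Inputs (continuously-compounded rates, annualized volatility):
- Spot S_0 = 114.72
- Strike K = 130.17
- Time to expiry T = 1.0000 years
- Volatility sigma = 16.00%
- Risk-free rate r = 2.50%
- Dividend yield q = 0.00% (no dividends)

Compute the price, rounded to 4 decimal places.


d1 = (ln(S/K) + (r - q + 0.5*sigma^2) * T) / (sigma * sqrt(T)) = -0.55341820
d2 = d1 - sigma * sqrt(T) = -0.71341820
exp(-rT) = 0.97530991; exp(-qT) = 1.00000000
P = K * exp(-rT) * N(-d2) - S_0 * exp(-qT) * N(-d1)
N(-d1) = 0.71001146; N(-d2) = 0.76220649
P = 130.1700 * 0.97530991 * 0.76220649 - 114.7200 * 1.00000000 * 0.71001146 = 15.3142

Answer: Price = 15.3142


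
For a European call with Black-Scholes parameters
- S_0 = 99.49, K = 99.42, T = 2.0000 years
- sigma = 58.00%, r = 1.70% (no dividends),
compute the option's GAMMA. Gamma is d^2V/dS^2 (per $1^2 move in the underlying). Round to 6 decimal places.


Answer: Gamma = 0.004413

Derivation:
d1 = 0.4524311016; d2 = -0.3678127646
phi(d1) = 0.3601316989; exp(-qT) = 1.0000000000; exp(-rT) = 0.9665715046
Gamma = exp(-qT) * phi(d1) / (S * sigma * sqrt(T)) = 1.0000000000 * 0.3601316989 / (99.4900 * 0.5800 * 1.4142135624) = 0.004413


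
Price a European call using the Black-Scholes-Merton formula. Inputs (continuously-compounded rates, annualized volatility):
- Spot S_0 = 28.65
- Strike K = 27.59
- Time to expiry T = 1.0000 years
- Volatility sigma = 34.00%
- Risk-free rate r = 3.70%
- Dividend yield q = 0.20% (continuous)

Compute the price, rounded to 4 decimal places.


d1 = (ln(S/K) + (r - q + 0.5*sigma^2) * T) / (sigma * sqrt(T)) = 0.38382369
d2 = d1 - sigma * sqrt(T) = 0.04382369
exp(-rT) = 0.96367614; exp(-qT) = 0.99800200
C = S_0 * exp(-qT) * N(d1) - K * exp(-rT) * N(d2)
N(d1) = 0.64944544; N(d2) = 0.51747753
C = 28.6500 * 0.99800200 * 0.64944544 - 27.5900 * 0.96367614 * 0.51747753 = 4.8108

Answer: Price = 4.8108


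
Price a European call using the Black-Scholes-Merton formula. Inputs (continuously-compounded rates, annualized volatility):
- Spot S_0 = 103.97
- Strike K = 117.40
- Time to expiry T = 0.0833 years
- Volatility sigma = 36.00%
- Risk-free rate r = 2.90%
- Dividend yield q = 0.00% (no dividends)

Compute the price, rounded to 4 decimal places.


Answer: Price = 0.7172

Derivation:
d1 = (ln(S/K) + (r - q + 0.5*sigma^2) * T) / (sigma * sqrt(T)) = -1.09401826
d2 = d1 - sigma * sqrt(T) = -1.19792052
exp(-rT) = 0.99758722; exp(-qT) = 1.00000000
C = S_0 * exp(-qT) * N(d1) - K * exp(-rT) * N(d2)
N(d1) = 0.13697349; N(d2) = 0.11547398
C = 103.9700 * 1.00000000 * 0.13697349 - 117.4000 * 0.99758722 * 0.11547398 = 0.7172


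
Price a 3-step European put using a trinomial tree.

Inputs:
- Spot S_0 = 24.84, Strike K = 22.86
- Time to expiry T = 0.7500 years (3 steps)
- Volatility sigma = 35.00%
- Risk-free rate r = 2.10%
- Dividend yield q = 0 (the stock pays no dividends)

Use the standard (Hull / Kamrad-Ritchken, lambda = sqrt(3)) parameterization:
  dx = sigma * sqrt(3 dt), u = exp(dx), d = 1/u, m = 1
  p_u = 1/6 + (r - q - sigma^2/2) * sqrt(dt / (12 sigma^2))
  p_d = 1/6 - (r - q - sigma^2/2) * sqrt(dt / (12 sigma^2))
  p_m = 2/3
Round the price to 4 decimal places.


dt = T/N = 0.250000; dx = sigma*sqrt(3*dt) = 0.303109
u = exp(dx) = 1.354062; d = 1/u = 0.738519
p_u = 0.150068, p_m = 0.666667, p_d = 0.183265
Discount per step: exp(-r*dt) = 0.994764
Stock lattice S(k, j) with j the centered position index:
  k=0: S(0,+0) = 24.8400
  k=1: S(1,-1) = 18.3448; S(1,+0) = 24.8400; S(1,+1) = 33.6349
  k=2: S(2,-2) = 13.5480; S(2,-1) = 18.3448; S(2,+0) = 24.8400; S(2,+1) = 33.6349; S(2,+2) = 45.5437
  k=3: S(3,-3) = 10.0054; S(3,-2) = 13.5480; S(3,-1) = 18.3448; S(3,+0) = 24.8400; S(3,+1) = 33.6349; S(3,+2) = 45.5437; S(3,+3) = 61.6690
Terminal payoffs V(N, j) = max(K - S_T, 0):
  V(3,-3) = 12.854564; V(3,-2) = 9.312020; V(3,-1) = 4.515196; V(3,+0) = 0.000000; V(3,+1) = 0.000000; V(3,+2) = 0.000000; V(3,+3) = 0.000000
Backward induction: V(k, j) = exp(-r*dt) * [p_u * V(k+1, j+1) + p_m * V(k+1, j) + p_d * V(k+1, j-1)]
  V(2,-2) = exp(-r*dt) * [p_u*4.515196 + p_m*9.312020 + p_d*12.854564] = 9.193007
  V(2,-1) = exp(-r*dt) * [p_u*0.000000 + p_m*4.515196 + p_d*9.312020] = 4.692005
  V(2,+0) = exp(-r*dt) * [p_u*0.000000 + p_m*0.000000 + p_d*4.515196] = 0.823147
  V(2,+1) = exp(-r*dt) * [p_u*0.000000 + p_m*0.000000 + p_d*0.000000] = 0.000000
  V(2,+2) = exp(-r*dt) * [p_u*0.000000 + p_m*0.000000 + p_d*0.000000] = 0.000000
  V(1,-1) = exp(-r*dt) * [p_u*0.823147 + p_m*4.692005 + p_d*9.193007] = 4.910444
  V(1,+0) = exp(-r*dt) * [p_u*0.000000 + p_m*0.823147 + p_d*4.692005] = 1.401271
  V(1,+1) = exp(-r*dt) * [p_u*0.000000 + p_m*0.000000 + p_d*0.823147] = 0.150064
  V(0,+0) = exp(-r*dt) * [p_u*0.150064 + p_m*1.401271 + p_d*4.910444] = 1.846894

Answer: Price = V(0,0) = 1.8469


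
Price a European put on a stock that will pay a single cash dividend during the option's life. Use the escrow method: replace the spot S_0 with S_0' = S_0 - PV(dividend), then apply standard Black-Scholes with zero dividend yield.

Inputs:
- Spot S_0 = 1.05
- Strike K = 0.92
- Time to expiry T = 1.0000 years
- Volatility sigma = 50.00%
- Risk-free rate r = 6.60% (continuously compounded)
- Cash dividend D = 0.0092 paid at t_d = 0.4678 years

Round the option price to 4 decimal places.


Answer: Price = 0.1109

Derivation:
PV(D) = D * exp(-r * t_d) = 0.0092 * 0.96959696 = 0.00892029
S_0' = S_0 - PV(D) = 1.0500 - 0.00892029 = 1.04107971
d1 = (ln(S_0'/K) + (r + sigma^2/2)*T) / (sigma*sqrt(T)) = 0.62927993
d2 = d1 - sigma*sqrt(T) = 0.12927993
exp(-rT) = 0.93613086
N(-d1) = 0.26458290; N(-d2) = 0.44856808
P = K * exp(-rT) * N(-d2) - S_0' * N(-d1) = 0.9200 * 0.93613086 * 0.44856808 - 1.04107971 * 0.26458290 = 0.1109


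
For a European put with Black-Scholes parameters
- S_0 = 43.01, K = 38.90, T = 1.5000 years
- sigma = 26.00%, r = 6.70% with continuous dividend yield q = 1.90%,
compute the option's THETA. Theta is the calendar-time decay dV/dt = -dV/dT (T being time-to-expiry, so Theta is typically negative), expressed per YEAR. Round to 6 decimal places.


d1 = 0.7007374521; d2 = 0.3823037855
phi(d1) = 0.3120926995; exp(-qT) = 0.9719022941; exp(-rT) = 0.9043851124
Theta = -S*exp(-qT)*phi(d1)*sigma/(2*sqrt(T)) + r*K*exp(-rT)*N(-d2) - q*S*exp(-qT)*N(-d1)
N(-d1) = 0.2417334393; N(-d2) = 0.3511180236; sqrt(T) = 1.2247448714
Term 1 = -43.0100 * 0.9719022941 * 0.3120926995 * 0.2600 / (2 * 1.2247448714) = -1.3847564041
Term 2 = 0.0670 * 38.9000 * 0.9043851124 * 0.3511180236 = 0.8276199137
Term 3 = -0.0190 * 43.0100 * 0.9719022941 * 0.2417334393 = -0.1919916680
Theta = -1.3847564041 + (0.8276199137) + (-0.1919916680) = -0.749128

Answer: Theta = -0.749128


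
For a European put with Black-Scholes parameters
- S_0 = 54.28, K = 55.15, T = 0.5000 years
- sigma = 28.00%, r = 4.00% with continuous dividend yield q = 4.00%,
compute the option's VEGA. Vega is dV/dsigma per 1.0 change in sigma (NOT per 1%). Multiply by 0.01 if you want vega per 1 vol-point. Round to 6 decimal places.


Answer: Vega = 15.006286

Derivation:
d1 = 0.0186832222; d2 = -0.1793066766
phi(d1) = 0.3988726585; exp(-qT) = 0.9801986733; exp(-rT) = 0.9801986733
Vega = S * exp(-qT) * phi(d1) * sqrt(T) = 54.2800 * 0.9801986733 * 0.3988726585 * 0.7071067812 = 15.006286


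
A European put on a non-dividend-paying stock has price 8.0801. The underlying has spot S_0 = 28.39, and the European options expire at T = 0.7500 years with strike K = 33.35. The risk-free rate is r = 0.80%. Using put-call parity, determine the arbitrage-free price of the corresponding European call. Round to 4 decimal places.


Answer: Call price = 3.3196

Derivation:
Put-call parity: C - P = S_0 * exp(-qT) - K * exp(-rT).
S_0 * exp(-qT) = 28.3900 * 1.00000000 = 28.39000000
K * exp(-rT) = 33.3500 * 0.99401796 = 33.15049910
C = P + S*exp(-qT) - K*exp(-rT)
C = 8.0801 + 28.39000000 - 33.15049910 = 3.3196


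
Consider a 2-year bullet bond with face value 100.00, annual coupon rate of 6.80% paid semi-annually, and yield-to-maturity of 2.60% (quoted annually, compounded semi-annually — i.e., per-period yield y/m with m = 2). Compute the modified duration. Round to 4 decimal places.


Coupon per period c = face * coupon_rate / m = 3.400000
Periods per year m = 2; per-period yield y/m = 0.013000
Number of cashflows N = 4
Cashflows (t years, CF_t, discount factor 1/(1+y/m)^(m*t), PV):
  t = 0.5000: CF_t = 3.400000, DF = 0.987167, PV = 3.356367
  t = 1.0000: CF_t = 3.400000, DF = 0.974498, PV = 3.313294
  t = 1.5000: CF_t = 3.400000, DF = 0.961992, PV = 3.270774
  t = 2.0000: CF_t = 103.400000, DF = 0.949647, PV = 98.193504
Price P = sum_t PV_t = 108.133940
First compute Macaulay numerator sum_t t * PV_t:
  t * PV_t at t = 0.5000: 1.678184
  t * PV_t at t = 1.0000: 3.313294
  t * PV_t at t = 1.5000: 4.906161
  t * PV_t at t = 2.0000: 196.387008
Macaulay duration D = 206.284647 / 108.133940 = 1.907677
Modified duration = D / (1 + y/m) = 1.907677 / (1 + 0.013000) = 1.883196

Answer: Modified duration = 1.8832


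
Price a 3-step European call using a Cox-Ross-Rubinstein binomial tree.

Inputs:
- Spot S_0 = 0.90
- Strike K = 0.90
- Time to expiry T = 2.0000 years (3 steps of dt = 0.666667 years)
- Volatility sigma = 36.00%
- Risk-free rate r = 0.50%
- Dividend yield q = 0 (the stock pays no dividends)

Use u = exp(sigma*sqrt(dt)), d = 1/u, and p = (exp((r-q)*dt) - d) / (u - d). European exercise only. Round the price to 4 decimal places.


dt = T/N = 0.666667
u = exp(sigma*sqrt(dt)) = 1.341702; d = 1/u = 0.745322
p = (exp((r-q)*dt) - d) / (u - d) = 0.432638
Discount per step: exp(-r*dt) = 0.996672
Stock lattice S(k, i) with i counting down-moves:
  k=0: S(0,0) = 0.9000
  k=1: S(1,0) = 1.2075; S(1,1) = 0.6708
  k=2: S(2,0) = 1.6201; S(2,1) = 0.9000; S(2,2) = 0.5000
  k=3: S(3,0) = 2.1738; S(3,1) = 1.2075; S(3,2) = 0.6708; S(3,3) = 0.3726
Terminal payoffs V(N, i) = max(S_T - K, 0):
  V(3,0) = 1.273754; V(3,1) = 0.307532; V(3,2) = 0.000000; V(3,3) = 0.000000
Backward induction: V(k, i) = exp(-r*dt) * [p * V(k+1, i) + (1-p) * V(k+1, i+1)].
  V(2,0) = exp(-r*dt) * [p*1.273754 + (1-p)*0.307532] = 0.723142
  V(2,1) = exp(-r*dt) * [p*0.307532 + (1-p)*0.000000] = 0.132607
  V(2,2) = exp(-r*dt) * [p*0.000000 + (1-p)*0.000000] = 0.000000
  V(1,0) = exp(-r*dt) * [p*0.723142 + (1-p)*0.132607] = 0.386804
  V(1,1) = exp(-r*dt) * [p*0.132607 + (1-p)*0.000000] = 0.057180
  V(0,0) = exp(-r*dt) * [p*0.386804 + (1-p)*0.057180] = 0.199123

Answer: Price = V(0,0) = 0.1991


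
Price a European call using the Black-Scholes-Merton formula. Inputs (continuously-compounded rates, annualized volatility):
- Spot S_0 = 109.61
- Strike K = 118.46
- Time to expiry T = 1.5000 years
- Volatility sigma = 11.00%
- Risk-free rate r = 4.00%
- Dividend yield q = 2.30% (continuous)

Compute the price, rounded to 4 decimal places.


d1 = (ln(S/K) + (r - q + 0.5*sigma^2) * T) / (sigma * sqrt(T)) = -0.31970844
d2 = d1 - sigma * sqrt(T) = -0.45443037
exp(-rT) = 0.94176453; exp(-qT) = 0.96608834
C = S_0 * exp(-qT) * N(d1) - K * exp(-rT) * N(d2)
N(d1) = 0.37459468; N(d2) = 0.32475955
C = 109.6100 * 0.96608834 * 0.37459468 - 118.4600 * 0.94176453 * 0.32475955 = 3.4363

Answer: Price = 3.4363


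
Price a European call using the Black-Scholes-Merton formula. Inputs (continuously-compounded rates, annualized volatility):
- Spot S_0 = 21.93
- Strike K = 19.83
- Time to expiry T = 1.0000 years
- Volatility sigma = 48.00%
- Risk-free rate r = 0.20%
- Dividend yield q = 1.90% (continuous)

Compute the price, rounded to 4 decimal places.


Answer: Price = 4.8390

Derivation:
d1 = (ln(S/K) + (r - q + 0.5*sigma^2) * T) / (sigma * sqrt(T)) = 0.41429087
d2 = d1 - sigma * sqrt(T) = -0.06570913
exp(-rT) = 0.99800200; exp(-qT) = 0.98117936
C = S_0 * exp(-qT) * N(d1) - K * exp(-rT) * N(d2)
N(d1) = 0.66066945; N(d2) = 0.47380470
C = 21.9300 * 0.98117936 * 0.66066945 - 19.8300 * 0.99800200 * 0.47380470 = 4.8390


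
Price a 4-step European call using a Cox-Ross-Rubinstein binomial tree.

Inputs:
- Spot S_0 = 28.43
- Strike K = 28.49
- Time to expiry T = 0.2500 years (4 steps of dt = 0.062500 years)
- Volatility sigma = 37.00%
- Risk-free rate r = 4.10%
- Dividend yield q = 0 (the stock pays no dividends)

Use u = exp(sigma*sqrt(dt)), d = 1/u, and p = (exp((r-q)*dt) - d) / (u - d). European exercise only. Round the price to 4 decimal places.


dt = T/N = 0.062500
u = exp(sigma*sqrt(dt)) = 1.096913; d = 1/u = 0.911649
p = (exp((r-q)*dt) - d) / (u - d) = 0.490741
Discount per step: exp(-r*dt) = 0.997441
Stock lattice S(k, i) with i counting down-moves:
  k=0: S(0,0) = 28.4300
  k=1: S(1,0) = 31.1852; S(1,1) = 25.9182
  k=2: S(2,0) = 34.2075; S(2,1) = 28.4300; S(2,2) = 23.6283
  k=3: S(3,0) = 37.5227; S(3,1) = 31.1852; S(3,2) = 25.9182; S(3,3) = 21.5407
  k=4: S(4,0) = 41.1591; S(4,1) = 34.2075; S(4,2) = 28.4300; S(4,3) = 23.6283; S(4,4) = 19.6376
Terminal payoffs V(N, i) = max(S_T - K, 0):
  V(4,0) = 12.669095; V(4,1) = 5.717500; V(4,2) = 0.000000; V(4,3) = 0.000000; V(4,4) = 0.000000
Backward induction: V(k, i) = exp(-r*dt) * [p * V(k+1, i) + (1-p) * V(k+1, i+1)].
  V(3,0) = exp(-r*dt) * [p*12.669095 + (1-p)*5.717500] = 9.105569
  V(3,1) = exp(-r*dt) * [p*5.717500 + (1-p)*0.000000] = 2.798630
  V(3,2) = exp(-r*dt) * [p*0.000000 + (1-p)*0.000000] = 0.000000
  V(3,3) = exp(-r*dt) * [p*0.000000 + (1-p)*0.000000] = 0.000000
  V(2,0) = exp(-r*dt) * [p*9.105569 + (1-p)*2.798630] = 5.878619
  V(2,1) = exp(-r*dt) * [p*2.798630 + (1-p)*0.000000] = 1.369887
  V(2,2) = exp(-r*dt) * [p*0.000000 + (1-p)*0.000000] = 0.000000
  V(1,0) = exp(-r*dt) * [p*5.878619 + (1-p)*1.369887] = 3.573338
  V(1,1) = exp(-r*dt) * [p*1.369887 + (1-p)*0.000000] = 0.670539
  V(0,0) = exp(-r*dt) * [p*3.573338 + (1-p)*0.670539] = 2.089699

Answer: Price = V(0,0) = 2.0897


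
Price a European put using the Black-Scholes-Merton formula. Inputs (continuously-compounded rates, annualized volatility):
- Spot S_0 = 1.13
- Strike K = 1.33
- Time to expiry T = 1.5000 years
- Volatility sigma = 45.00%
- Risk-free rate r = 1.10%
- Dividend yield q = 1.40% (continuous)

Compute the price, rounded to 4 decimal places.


d1 = (ln(S/K) + (r - q + 0.5*sigma^2) * T) / (sigma * sqrt(T)) = -0.02828037
d2 = d1 - sigma * sqrt(T) = -0.57941557
exp(-rT) = 0.98363538; exp(-qT) = 0.97921896
P = K * exp(-rT) * N(-d2) - S_0 * exp(-qT) * N(-d1)
N(-d1) = 0.51128073; N(-d2) = 0.71884560
P = 1.3300 * 0.98363538 * 0.71884560 - 1.1300 * 0.97921896 * 0.51128073 = 0.3747

Answer: Price = 0.3747


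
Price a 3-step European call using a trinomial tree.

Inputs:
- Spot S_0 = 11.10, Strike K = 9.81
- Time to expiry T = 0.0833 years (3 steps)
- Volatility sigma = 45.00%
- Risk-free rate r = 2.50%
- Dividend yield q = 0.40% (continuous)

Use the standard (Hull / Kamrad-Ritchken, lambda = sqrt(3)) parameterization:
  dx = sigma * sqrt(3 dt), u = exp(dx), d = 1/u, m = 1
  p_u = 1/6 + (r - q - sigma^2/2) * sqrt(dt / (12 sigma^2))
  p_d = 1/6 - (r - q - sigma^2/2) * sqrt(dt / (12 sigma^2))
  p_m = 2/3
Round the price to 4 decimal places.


dt = T/N = 0.027767; dx = sigma*sqrt(3*dt) = 0.129878
u = exp(dx) = 1.138689; d = 1/u = 0.878203
p_u = 0.158088, p_m = 0.666667, p_d = 0.175245
Discount per step: exp(-r*dt) = 0.999306
Stock lattice S(k, j) with j the centered position index:
  k=0: S(0,+0) = 11.1000
  k=1: S(1,-1) = 9.7481; S(1,+0) = 11.1000; S(1,+1) = 12.6395
  k=2: S(2,-2) = 8.5608; S(2,-1) = 9.7481; S(2,+0) = 11.1000; S(2,+1) = 12.6395; S(2,+2) = 14.3924
  k=3: S(3,-3) = 7.5181; S(3,-2) = 8.5608; S(3,-1) = 9.7481; S(3,+0) = 11.1000; S(3,+1) = 12.6395; S(3,+2) = 14.3924; S(3,+3) = 16.3885
Terminal payoffs V(N, j) = max(S_T - K, 0):
  V(3,-3) = 0.000000; V(3,-2) = 0.000000; V(3,-1) = 0.000000; V(3,+0) = 1.290000; V(3,+1) = 2.829451; V(3,+2) = 4.582407; V(3,+3) = 6.578479
Backward induction: V(k, j) = exp(-r*dt) * [p_u * V(k+1, j+1) + p_m * V(k+1, j) + p_d * V(k+1, j-1)]
  V(2,-2) = exp(-r*dt) * [p_u*0.000000 + p_m*0.000000 + p_d*0.000000] = 0.000000
  V(2,-1) = exp(-r*dt) * [p_u*1.290000 + p_m*0.000000 + p_d*0.000000] = 0.203792
  V(2,+0) = exp(-r*dt) * [p_u*2.829451 + p_m*1.290000 + p_d*0.000000] = 1.306396
  V(2,+1) = exp(-r*dt) * [p_u*4.582407 + p_m*2.829451 + p_d*1.290000] = 2.834823
  V(2,+2) = exp(-r*dt) * [p_u*6.578479 + p_m*4.582407 + p_d*2.829451] = 4.587580
  V(1,-1) = exp(-r*dt) * [p_u*1.306396 + p_m*0.203792 + p_d*0.000000] = 0.342150
  V(1,+0) = exp(-r*dt) * [p_u*2.834823 + p_m*1.306396 + p_d*0.203792] = 1.353857
  V(1,+1) = exp(-r*dt) * [p_u*4.587580 + p_m*2.834823 + p_d*1.306396] = 2.842091
  V(0,+0) = exp(-r*dt) * [p_u*2.842091 + p_m*1.353857 + p_d*0.342150] = 1.410853

Answer: Price = V(0,0) = 1.4109


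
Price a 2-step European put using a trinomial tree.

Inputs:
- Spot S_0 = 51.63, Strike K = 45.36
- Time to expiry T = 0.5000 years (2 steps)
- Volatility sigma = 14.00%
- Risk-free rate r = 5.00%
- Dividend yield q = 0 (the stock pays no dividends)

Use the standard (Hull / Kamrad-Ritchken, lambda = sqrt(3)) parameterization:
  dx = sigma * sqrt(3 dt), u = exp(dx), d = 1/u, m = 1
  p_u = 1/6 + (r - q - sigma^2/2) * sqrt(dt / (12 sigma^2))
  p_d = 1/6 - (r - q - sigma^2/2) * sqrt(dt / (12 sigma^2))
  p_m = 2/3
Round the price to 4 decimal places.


dt = T/N = 0.250000; dx = sigma*sqrt(3*dt) = 0.121244
u = exp(dx) = 1.128900; d = 1/u = 0.885818
p_u = 0.208112, p_m = 0.666667, p_d = 0.125221
Discount per step: exp(-r*dt) = 0.987578
Stock lattice S(k, j) with j the centered position index:
  k=0: S(0,+0) = 51.6300
  k=1: S(1,-1) = 45.7348; S(1,+0) = 51.6300; S(1,+1) = 58.2851
  k=2: S(2,-2) = 40.5127; S(2,-1) = 45.7348; S(2,+0) = 51.6300; S(2,+1) = 58.2851; S(2,+2) = 65.7980
Terminal payoffs V(N, j) = max(K - S_T, 0):
  V(2,-2) = 4.847289; V(2,-1) = 0.000000; V(2,+0) = 0.000000; V(2,+1) = 0.000000; V(2,+2) = 0.000000
Backward induction: V(k, j) = exp(-r*dt) * [p_u * V(k+1, j+1) + p_m * V(k+1, j) + p_d * V(k+1, j-1)]
  V(1,-1) = exp(-r*dt) * [p_u*0.000000 + p_m*0.000000 + p_d*4.847289] = 0.599443
  V(1,+0) = exp(-r*dt) * [p_u*0.000000 + p_m*0.000000 + p_d*0.000000] = 0.000000
  V(1,+1) = exp(-r*dt) * [p_u*0.000000 + p_m*0.000000 + p_d*0.000000] = 0.000000
  V(0,+0) = exp(-r*dt) * [p_u*0.000000 + p_m*0.000000 + p_d*0.599443] = 0.074131

Answer: Price = V(0,0) = 0.0741


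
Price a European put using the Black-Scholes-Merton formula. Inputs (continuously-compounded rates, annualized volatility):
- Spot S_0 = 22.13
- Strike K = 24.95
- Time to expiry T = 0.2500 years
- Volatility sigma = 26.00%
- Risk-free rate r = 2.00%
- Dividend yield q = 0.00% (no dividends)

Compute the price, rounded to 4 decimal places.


d1 = (ln(S/K) + (r - q + 0.5*sigma^2) * T) / (sigma * sqrt(T)) = -0.81915129
d2 = d1 - sigma * sqrt(T) = -0.94915129
exp(-rT) = 0.99501248; exp(-qT) = 1.00000000
P = K * exp(-rT) * N(-d2) - S_0 * exp(-qT) * N(-d1)
N(-d1) = 0.79364995; N(-d2) = 0.82872817
P = 24.9500 * 0.99501248 * 0.82872817 - 22.1300 * 1.00000000 * 0.79364995 = 3.0102

Answer: Price = 3.0102


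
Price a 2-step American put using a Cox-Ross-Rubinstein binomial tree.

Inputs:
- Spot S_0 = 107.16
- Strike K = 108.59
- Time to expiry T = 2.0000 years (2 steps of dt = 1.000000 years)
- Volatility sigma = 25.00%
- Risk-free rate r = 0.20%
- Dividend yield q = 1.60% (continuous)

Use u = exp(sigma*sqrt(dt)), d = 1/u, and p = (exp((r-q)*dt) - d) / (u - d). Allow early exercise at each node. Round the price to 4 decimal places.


dt = T/N = 1.000000
u = exp(sigma*sqrt(dt)) = 1.284025; d = 1/u = 0.778801
p = (exp((r-q)*dt) - d) / (u - d) = 0.410306
Discount per step: exp(-r*dt) = 0.998002
Stock lattice S(k, i) with i counting down-moves:
  k=0: S(0,0) = 107.1600
  k=1: S(1,0) = 137.5962; S(1,1) = 83.4563
  k=2: S(2,0) = 176.6770; S(2,1) = 107.1600; S(2,2) = 64.9958
Terminal payoffs V(N, i) = max(K - S_T, 0):
  V(2,0) = 0.000000; V(2,1) = 1.430000; V(2,2) = 43.594175
Backward induction: V(k, i) = exp(-r*dt) * [p * V(k+1, i) + (1-p) * V(k+1, i+1)]; then take max(V_cont, immediate exercise) for American.
  V(1,0) = exp(-r*dt) * [p*0.000000 + (1-p)*1.430000] = 0.841577; exercise = 0.000000; V(1,0) = max -> 0.841577
  V(1,1) = exp(-r*dt) * [p*1.430000 + (1-p)*43.594175] = 26.241420; exercise = 25.133708; V(1,1) = max -> 26.241420
  V(0,0) = exp(-r*dt) * [p*0.841577 + (1-p)*26.241420] = 15.788101; exercise = 1.430000; V(0,0) = max -> 15.788101

Answer: Price = V(0,0) = 15.7881


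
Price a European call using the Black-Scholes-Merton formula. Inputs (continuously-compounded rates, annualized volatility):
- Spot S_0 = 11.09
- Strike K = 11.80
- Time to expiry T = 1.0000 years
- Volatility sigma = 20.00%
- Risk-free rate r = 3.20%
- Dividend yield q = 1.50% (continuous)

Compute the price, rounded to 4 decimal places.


Answer: Price = 0.6610

Derivation:
d1 = (ln(S/K) + (r - q + 0.5*sigma^2) * T) / (sigma * sqrt(T)) = -0.12527865
d2 = d1 - sigma * sqrt(T) = -0.32527865
exp(-rT) = 0.96850658; exp(-qT) = 0.98511194
C = S_0 * exp(-qT) * N(d1) - K * exp(-rT) * N(d2)
N(d1) = 0.45015148; N(d2) = 0.37248509
C = 11.0900 * 0.98511194 * 0.45015148 - 11.8000 * 0.96850658 * 0.37248509 = 0.6610


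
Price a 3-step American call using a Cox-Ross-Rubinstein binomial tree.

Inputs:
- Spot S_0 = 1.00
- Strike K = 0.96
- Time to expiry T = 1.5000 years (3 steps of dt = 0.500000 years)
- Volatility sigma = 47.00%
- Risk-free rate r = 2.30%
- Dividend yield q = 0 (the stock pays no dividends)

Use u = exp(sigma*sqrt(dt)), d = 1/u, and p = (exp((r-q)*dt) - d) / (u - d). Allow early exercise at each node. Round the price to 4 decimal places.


Answer: Price = V(0,0) = 0.2734

Derivation:
dt = T/N = 0.500000
u = exp(sigma*sqrt(dt)) = 1.394227; d = 1/u = 0.717243
p = (exp((r-q)*dt) - d) / (u - d) = 0.434756
Discount per step: exp(-r*dt) = 0.988566
Stock lattice S(k, i) with i counting down-moves:
  k=0: S(0,0) = 1.0000
  k=1: S(1,0) = 1.3942; S(1,1) = 0.7172
  k=2: S(2,0) = 1.9439; S(2,1) = 1.0000; S(2,2) = 0.5144
  k=3: S(3,0) = 2.7102; S(3,1) = 1.3942; S(3,2) = 0.7172; S(3,3) = 0.3690
Terminal payoffs V(N, i) = max(S_T - K, 0):
  V(3,0) = 1.750195; V(3,1) = 0.434227; V(3,2) = 0.000000; V(3,3) = 0.000000
Backward induction: V(k, i) = exp(-r*dt) * [p * V(k+1, i) + (1-p) * V(k+1, i+1)]; then take max(V_cont, immediate exercise) for American.
  V(2,0) = exp(-r*dt) * [p*1.750195 + (1-p)*0.434227] = 0.994846; exercise = 0.983869; V(2,0) = max -> 0.994846
  V(2,1) = exp(-r*dt) * [p*0.434227 + (1-p)*0.000000] = 0.186624; exercise = 0.040000; V(2,1) = max -> 0.186624
  V(2,2) = exp(-r*dt) * [p*0.000000 + (1-p)*0.000000] = 0.000000; exercise = 0.000000; V(2,2) = max -> 0.000000
  V(1,0) = exp(-r*dt) * [p*0.994846 + (1-p)*0.186624] = 0.531852; exercise = 0.434227; V(1,0) = max -> 0.531852
  V(1,1) = exp(-r*dt) * [p*0.186624 + (1-p)*0.000000] = 0.080208; exercise = 0.000000; V(1,1) = max -> 0.080208
  V(0,0) = exp(-r*dt) * [p*0.531852 + (1-p)*0.080208] = 0.273401; exercise = 0.040000; V(0,0) = max -> 0.273401


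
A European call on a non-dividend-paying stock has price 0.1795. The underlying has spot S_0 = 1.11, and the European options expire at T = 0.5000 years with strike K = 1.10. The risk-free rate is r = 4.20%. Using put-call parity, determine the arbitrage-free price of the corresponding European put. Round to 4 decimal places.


Put-call parity: C - P = S_0 * exp(-qT) - K * exp(-rT).
S_0 * exp(-qT) = 1.1100 * 1.00000000 = 1.11000000
K * exp(-rT) = 1.1000 * 0.97921896 = 1.07714086
P = C - S*exp(-qT) + K*exp(-rT)
P = 0.1795 - 1.11000000 + 1.07714086 = 0.1466

Answer: Put price = 0.1466


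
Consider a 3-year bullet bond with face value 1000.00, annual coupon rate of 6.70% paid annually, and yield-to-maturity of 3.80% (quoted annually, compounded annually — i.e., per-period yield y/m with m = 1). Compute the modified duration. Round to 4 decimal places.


Coupon per period c = face * coupon_rate / m = 67.000000
Periods per year m = 1; per-period yield y/m = 0.038000
Number of cashflows N = 3
Cashflows (t years, CF_t, discount factor 1/(1+y/m)^(m*t), PV):
  t = 1.0000: CF_t = 67.000000, DF = 0.963391, PV = 64.547206
  t = 2.0000: CF_t = 67.000000, DF = 0.928122, PV = 62.184206
  t = 3.0000: CF_t = 1067.000000, DF = 0.894145, PV = 954.052687
Price P = sum_t PV_t = 1080.784099
First compute Macaulay numerator sum_t t * PV_t:
  t * PV_t at t = 1.0000: 64.547206
  t * PV_t at t = 2.0000: 124.368413
  t * PV_t at t = 3.0000: 2862.158060
Macaulay duration D = 3051.073679 / 1080.784099 = 2.823019
Modified duration = D / (1 + y/m) = 2.823019 / (1 + 0.038000) = 2.719671

Answer: Modified duration = 2.7197


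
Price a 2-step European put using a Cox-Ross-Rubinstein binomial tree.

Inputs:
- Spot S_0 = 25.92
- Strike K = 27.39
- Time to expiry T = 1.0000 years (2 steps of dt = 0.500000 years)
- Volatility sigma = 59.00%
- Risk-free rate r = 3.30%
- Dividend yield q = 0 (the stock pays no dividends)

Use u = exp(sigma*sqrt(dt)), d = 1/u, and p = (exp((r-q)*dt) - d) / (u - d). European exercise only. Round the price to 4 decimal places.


dt = T/N = 0.500000
u = exp(sigma*sqrt(dt)) = 1.517695; d = 1/u = 0.658894
p = (exp((r-q)*dt) - d) / (u - d) = 0.416561
Discount per step: exp(-r*dt) = 0.983635
Stock lattice S(k, i) with i counting down-moves:
  k=0: S(0,0) = 25.9200
  k=1: S(1,0) = 39.3387; S(1,1) = 17.0785
  k=2: S(2,0) = 59.7041; S(2,1) = 25.9200; S(2,2) = 11.2529
Terminal payoffs V(N, i) = max(K - S_T, 0):
  V(2,0) = 0.000000; V(2,1) = 1.470000; V(2,2) = 16.137066
Backward induction: V(k, i) = exp(-r*dt) * [p * V(k+1, i) + (1-p) * V(k+1, i+1)].
  V(1,0) = exp(-r*dt) * [p*0.000000 + (1-p)*1.470000] = 0.843620
  V(1,1) = exp(-r*dt) * [p*1.470000 + (1-p)*16.137066] = 9.863247
  V(0,0) = exp(-r*dt) * [p*0.843620 + (1-p)*9.863247] = 6.006101

Answer: Price = V(0,0) = 6.0061


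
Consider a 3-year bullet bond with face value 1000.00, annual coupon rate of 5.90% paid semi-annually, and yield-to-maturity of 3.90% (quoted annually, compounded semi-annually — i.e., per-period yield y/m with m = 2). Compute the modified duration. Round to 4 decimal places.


Coupon per period c = face * coupon_rate / m = 29.500000
Periods per year m = 2; per-period yield y/m = 0.019500
Number of cashflows N = 6
Cashflows (t years, CF_t, discount factor 1/(1+y/m)^(m*t), PV):
  t = 0.5000: CF_t = 29.500000, DF = 0.980873, PV = 28.935753
  t = 1.0000: CF_t = 29.500000, DF = 0.962112, PV = 28.382298
  t = 1.5000: CF_t = 29.500000, DF = 0.943709, PV = 27.839429
  t = 2.0000: CF_t = 29.500000, DF = 0.925659, PV = 27.306944
  t = 2.5000: CF_t = 29.500000, DF = 0.907954, PV = 26.784643
  t = 3.0000: CF_t = 1029.500000, DF = 0.890588, PV = 916.859882
Price P = sum_t PV_t = 1056.108949
First compute Macaulay numerator sum_t t * PV_t:
  t * PV_t at t = 0.5000: 14.467876
  t * PV_t at t = 1.0000: 28.382298
  t * PV_t at t = 1.5000: 41.759144
  t * PV_t at t = 2.0000: 54.613887
  t * PV_t at t = 2.5000: 66.961608
  t * PV_t at t = 3.0000: 2750.579646
Macaulay duration D = 2956.764460 / 1056.108949 = 2.799677
Modified duration = D / (1 + y/m) = 2.799677 / (1 + 0.019500) = 2.746128

Answer: Modified duration = 2.7461


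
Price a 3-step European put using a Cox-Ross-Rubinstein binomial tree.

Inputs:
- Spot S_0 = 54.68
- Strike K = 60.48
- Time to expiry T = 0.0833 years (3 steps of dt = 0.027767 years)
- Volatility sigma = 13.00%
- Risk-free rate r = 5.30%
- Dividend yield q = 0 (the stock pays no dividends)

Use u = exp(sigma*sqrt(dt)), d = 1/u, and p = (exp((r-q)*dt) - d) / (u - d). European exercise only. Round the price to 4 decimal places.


dt = T/N = 0.027767
u = exp(sigma*sqrt(dt)) = 1.021899; d = 1/u = 0.978571
p = (exp((r-q)*dt) - d) / (u - d) = 0.528575
Discount per step: exp(-r*dt) = 0.998529
Stock lattice S(k, i) with i counting down-moves:
  k=0: S(0,0) = 54.6800
  k=1: S(1,0) = 55.8774; S(1,1) = 53.5082
  k=2: S(2,0) = 57.1011; S(2,1) = 54.6800; S(2,2) = 52.3616
  k=3: S(3,0) = 58.3515; S(3,1) = 55.8774; S(3,2) = 53.5082; S(3,3) = 51.2395
Terminal payoffs V(N, i) = max(K - S_T, 0):
  V(3,0) = 2.128503; V(3,1) = 4.602581; V(3,2) = 6.971759; V(3,3) = 9.240485
Backward induction: V(k, i) = exp(-r*dt) * [p * V(k+1, i) + (1-p) * V(k+1, i+1)].
  V(2,0) = exp(-r*dt) * [p*2.128503 + (1-p)*4.602581] = 3.290001
  V(2,1) = exp(-r*dt) * [p*4.602581 + (1-p)*6.971759] = 5.711061
  V(2,2) = exp(-r*dt) * [p*6.971759 + (1-p)*9.240485] = 8.029469
  V(1,0) = exp(-r*dt) * [p*3.290001 + (1-p)*5.711061] = 4.424834
  V(1,1) = exp(-r*dt) * [p*5.711061 + (1-p)*8.029469] = 6.794012
  V(0,0) = exp(-r*dt) * [p*4.424834 + (1-p)*6.794012] = 5.533575

Answer: Price = V(0,0) = 5.5336


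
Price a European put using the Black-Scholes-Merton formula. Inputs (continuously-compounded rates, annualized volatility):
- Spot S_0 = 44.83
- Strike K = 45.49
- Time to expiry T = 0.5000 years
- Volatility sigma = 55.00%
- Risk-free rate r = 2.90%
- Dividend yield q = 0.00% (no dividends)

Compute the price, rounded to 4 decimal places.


Answer: Price = 6.9149

Derivation:
d1 = (ln(S/K) + (r - q + 0.5*sigma^2) * T) / (sigma * sqrt(T)) = 0.19415876
d2 = d1 - sigma * sqrt(T) = -0.19474997
exp(-rT) = 0.98560462; exp(-qT) = 1.00000000
P = K * exp(-rT) * N(-d2) - S_0 * exp(-qT) * N(-d1)
N(-d1) = 0.42302579; N(-d2) = 0.57720565
P = 45.4900 * 0.98560462 * 0.57720565 - 44.8300 * 1.00000000 * 0.42302579 = 6.9149


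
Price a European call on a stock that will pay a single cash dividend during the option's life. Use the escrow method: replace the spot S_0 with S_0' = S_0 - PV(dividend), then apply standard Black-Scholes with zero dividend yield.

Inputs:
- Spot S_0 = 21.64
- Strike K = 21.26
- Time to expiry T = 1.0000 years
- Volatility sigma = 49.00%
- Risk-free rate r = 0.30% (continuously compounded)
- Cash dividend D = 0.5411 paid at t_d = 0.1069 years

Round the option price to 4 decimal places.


Answer: Price = 4.0446

Derivation:
PV(D) = D * exp(-r * t_d) = 0.5411 * 0.99967935 = 0.54092650
S_0' = S_0 - PV(D) = 21.6400 - 0.54092650 = 21.09907350
d1 = (ln(S_0'/K) + (r + sigma^2/2)*T) / (sigma*sqrt(T)) = 0.23561583
d2 = d1 - sigma*sqrt(T) = -0.25438417
exp(-rT) = 0.99700450
N(d1) = 0.59313461; N(d2) = 0.39959939
C = S_0' * N(d1) - K * exp(-rT) * N(d2) = 21.09907350 * 0.59313461 - 21.2600 * 0.99700450 * 0.39959939 = 4.0446


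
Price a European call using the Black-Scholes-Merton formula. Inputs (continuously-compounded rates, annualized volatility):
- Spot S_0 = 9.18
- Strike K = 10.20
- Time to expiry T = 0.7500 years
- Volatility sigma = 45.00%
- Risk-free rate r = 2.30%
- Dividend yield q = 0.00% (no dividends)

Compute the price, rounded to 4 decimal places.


Answer: Price = 1.0980

Derivation:
d1 = (ln(S/K) + (r - q + 0.5*sigma^2) * T) / (sigma * sqrt(T)) = -0.03123597
d2 = d1 - sigma * sqrt(T) = -0.42094740
exp(-rT) = 0.98289793; exp(-qT) = 1.00000000
C = S_0 * exp(-qT) * N(d1) - K * exp(-rT) * N(d2)
N(d1) = 0.48754068; N(d2) = 0.33689674
C = 9.1800 * 1.00000000 * 0.48754068 - 10.2000 * 0.98289793 * 0.33689674 = 1.0980


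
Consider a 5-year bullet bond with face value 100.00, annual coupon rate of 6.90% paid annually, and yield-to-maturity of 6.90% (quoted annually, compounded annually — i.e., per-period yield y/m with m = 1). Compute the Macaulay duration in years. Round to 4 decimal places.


Coupon per period c = face * coupon_rate / m = 6.900000
Periods per year m = 1; per-period yield y/m = 0.069000
Number of cashflows N = 5
Cashflows (t years, CF_t, discount factor 1/(1+y/m)^(m*t), PV):
  t = 1.0000: CF_t = 6.900000, DF = 0.935454, PV = 6.454630
  t = 2.0000: CF_t = 6.900000, DF = 0.875074, PV = 6.038008
  t = 3.0000: CF_t = 6.900000, DF = 0.818591, PV = 5.648277
  t = 4.0000: CF_t = 6.900000, DF = 0.765754, PV = 5.283701
  t = 5.0000: CF_t = 106.900000, DF = 0.716327, PV = 76.575383
Price P = sum_t PV_t = 100.000000
Macaulay numerator sum_t t * PV_t:
  t * PV_t at t = 1.0000: 6.454630
  t * PV_t at t = 2.0000: 12.076016
  t * PV_t at t = 3.0000: 16.944831
  t * PV_t at t = 4.0000: 21.134806
  t * PV_t at t = 5.0000: 382.876916
Macaulay duration D = (sum_t t * PV_t) / P = 439.487199 / 100.000000 = 4.394872

Answer: Macaulay duration = 4.3949 years


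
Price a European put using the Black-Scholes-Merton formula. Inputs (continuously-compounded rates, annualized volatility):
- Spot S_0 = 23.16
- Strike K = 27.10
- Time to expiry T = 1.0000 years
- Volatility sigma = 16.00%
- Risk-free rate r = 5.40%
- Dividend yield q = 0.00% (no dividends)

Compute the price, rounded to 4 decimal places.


d1 = (ln(S/K) + (r - q + 0.5*sigma^2) * T) / (sigma * sqrt(T)) = -0.56441922
d2 = d1 - sigma * sqrt(T) = -0.72441922
exp(-rT) = 0.94743211; exp(-qT) = 1.00000000
P = K * exp(-rT) * N(-d2) - S_0 * exp(-qT) * N(-d1)
N(-d1) = 0.71376557; N(-d2) = 0.76559580
P = 27.1000 * 0.94743211 * 0.76559580 - 23.1600 * 1.00000000 * 0.71376557 = 3.1262

Answer: Price = 3.1262


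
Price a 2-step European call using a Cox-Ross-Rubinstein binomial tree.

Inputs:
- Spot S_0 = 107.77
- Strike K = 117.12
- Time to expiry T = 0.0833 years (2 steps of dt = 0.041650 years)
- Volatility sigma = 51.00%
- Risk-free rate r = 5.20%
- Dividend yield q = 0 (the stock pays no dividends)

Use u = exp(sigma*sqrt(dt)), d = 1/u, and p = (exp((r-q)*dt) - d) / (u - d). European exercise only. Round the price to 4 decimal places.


Answer: Price = V(0,0) = 3.6422

Derivation:
dt = T/N = 0.041650
u = exp(sigma*sqrt(dt)) = 1.109692; d = 1/u = 0.901151
p = (exp((r-q)*dt) - d) / (u - d) = 0.484400
Discount per step: exp(-r*dt) = 0.997837
Stock lattice S(k, i) with i counting down-moves:
  k=0: S(0,0) = 107.7700
  k=1: S(1,0) = 119.5915; S(1,1) = 97.1170
  k=2: S(2,0) = 132.7097; S(2,1) = 107.7700; S(2,2) = 87.5171
Terminal payoffs V(N, i) = max(S_T - K, 0):
  V(2,0) = 15.589736; V(2,1) = 0.000000; V(2,2) = 0.000000
Backward induction: V(k, i) = exp(-r*dt) * [p * V(k+1, i) + (1-p) * V(k+1, i+1)].
  V(1,0) = exp(-r*dt) * [p*15.589736 + (1-p)*0.000000] = 7.535324
  V(1,1) = exp(-r*dt) * [p*0.000000 + (1-p)*0.000000] = 0.000000
  V(0,0) = exp(-r*dt) * [p*7.535324 + (1-p)*0.000000] = 3.642211


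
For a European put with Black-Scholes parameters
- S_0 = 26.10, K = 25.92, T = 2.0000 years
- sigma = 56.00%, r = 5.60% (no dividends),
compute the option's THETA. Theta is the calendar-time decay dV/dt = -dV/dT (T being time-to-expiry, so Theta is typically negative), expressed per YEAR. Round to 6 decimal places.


d1 = 0.5461395324; d2 = -0.2458200625
phi(d1) = 0.3436702257; exp(-qT) = 1.0000000000; exp(-rT) = 0.8940442575
Theta = -S*exp(-qT)*phi(d1)*sigma/(2*sqrt(T)) + r*K*exp(-rT)*N(-d2) - q*S*exp(-qT)*N(-d1)
N(-d1) = 0.2924850137; N(-d2) = 0.5970892371; sqrt(T) = 1.4142135624
Term 1 = -26.1000 * 1.0000000000 * 0.3436702257 * 0.5600 / (2 * 1.4142135624) = -1.7759283861
Term 2 = 0.0560 * 25.9200 * 0.8940442575 * 0.5970892371 = 0.7748565081
Term 3 = 0 (no dividend yield, q = 0)
Theta = -1.7759283861 + (0.7748565081) + (0.0000000000) = -1.001072

Answer: Theta = -1.001072


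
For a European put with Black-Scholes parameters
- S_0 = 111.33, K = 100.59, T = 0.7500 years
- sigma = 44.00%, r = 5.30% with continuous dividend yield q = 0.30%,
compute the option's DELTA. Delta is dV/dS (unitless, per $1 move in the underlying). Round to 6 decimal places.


Answer: Delta = -0.288741

Derivation:
d1 = 0.5551640488; d2 = 0.1741128711
phi(d1) = 0.3419666389; exp(-qT) = 0.9977525294; exp(-rT) = 0.9610296665
N(-d1) = 0.2893912284
Delta = -exp(-qT) * N(-d1) = -0.9977525294 * 0.2893912284 = -0.288741


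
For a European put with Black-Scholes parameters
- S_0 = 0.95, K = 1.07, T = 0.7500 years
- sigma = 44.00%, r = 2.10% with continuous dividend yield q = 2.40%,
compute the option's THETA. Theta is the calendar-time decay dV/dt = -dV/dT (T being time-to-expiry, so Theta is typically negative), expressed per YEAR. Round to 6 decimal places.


Answer: Theta = -0.090766

Derivation:
d1 = -0.1275470218; d2 = -0.5085981995
phi(d1) = 0.3957103976; exp(-qT) = 0.9821610324; exp(-rT) = 0.9843733826
Theta = -S*exp(-qT)*phi(d1)*sigma/(2*sqrt(T)) + r*K*exp(-rT)*N(-d2) - q*S*exp(-qT)*N(-d1)
N(-d1) = 0.5507462705; N(-d2) = 0.6944830543; sqrt(T) = 0.8660254038
Term 1 = -0.9500 * 0.9821610324 * 0.3957103976 * 0.4400 / (2 * 0.8660254038) = -0.0937941637
Term 2 = 0.0210 * 1.0700 * 0.9843733826 * 0.6944830543 = 0.0153611803
Term 3 = -0.0240 * 0.9500 * 0.9821610324 * 0.5507462705 = -0.0123330108
Theta = -0.0937941637 + (0.0153611803) + (-0.0123330108) = -0.090766


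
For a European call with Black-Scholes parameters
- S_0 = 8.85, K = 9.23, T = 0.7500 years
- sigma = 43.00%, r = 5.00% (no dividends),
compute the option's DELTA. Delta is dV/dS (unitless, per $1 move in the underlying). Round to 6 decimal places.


d1 = 0.1739997041; d2 = -0.1983912196
phi(d1) = 0.3929485932; exp(-qT) = 1.0000000000; exp(-rT) = 0.9631944177
N(d1) = 0.5690671526
Delta = exp(-qT) * N(d1) = 1.0000000000 * 0.5690671526 = 0.569067

Answer: Delta = 0.569067


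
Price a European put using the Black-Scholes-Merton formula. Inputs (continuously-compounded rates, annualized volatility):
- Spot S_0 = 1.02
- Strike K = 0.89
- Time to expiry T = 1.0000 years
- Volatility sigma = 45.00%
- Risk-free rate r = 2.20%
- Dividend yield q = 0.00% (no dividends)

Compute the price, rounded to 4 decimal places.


Answer: Price = 0.1037

Derivation:
d1 = (ln(S/K) + (r - q + 0.5*sigma^2) * T) / (sigma * sqrt(T)) = 0.57685876
d2 = d1 - sigma * sqrt(T) = 0.12685876
exp(-rT) = 0.97824024; exp(-qT) = 1.00000000
P = K * exp(-rT) * N(-d2) - S_0 * exp(-qT) * N(-d1)
N(-d1) = 0.28201743; N(-d2) = 0.44952609
P = 0.8900 * 0.97824024 * 0.44952609 - 1.0200 * 1.00000000 * 0.28201743 = 0.1037


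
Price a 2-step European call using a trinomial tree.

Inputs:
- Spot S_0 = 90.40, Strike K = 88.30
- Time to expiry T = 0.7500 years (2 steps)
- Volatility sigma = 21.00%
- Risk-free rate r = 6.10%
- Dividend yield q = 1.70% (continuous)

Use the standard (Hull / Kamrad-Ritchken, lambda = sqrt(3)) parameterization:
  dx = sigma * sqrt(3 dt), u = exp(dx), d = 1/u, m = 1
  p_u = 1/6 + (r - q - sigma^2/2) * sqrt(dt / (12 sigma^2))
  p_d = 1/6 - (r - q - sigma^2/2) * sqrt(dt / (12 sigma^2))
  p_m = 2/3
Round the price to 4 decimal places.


Answer: Price = V(0,0) = 8.5458

Derivation:
dt = T/N = 0.375000; dx = sigma*sqrt(3*dt) = 0.222739
u = exp(dx) = 1.249494; d = 1/u = 0.800324
p_u = 0.185144, p_m = 0.666667, p_d = 0.148189
Discount per step: exp(-r*dt) = 0.977385
Stock lattice S(k, j) with j the centered position index:
  k=0: S(0,+0) = 90.4000
  k=1: S(1,-1) = 72.3493; S(1,+0) = 90.4000; S(1,+1) = 112.9543
  k=2: S(2,-2) = 57.9029; S(2,-1) = 72.3493; S(2,+0) = 90.4000; S(2,+1) = 112.9543; S(2,+2) = 141.1357
Terminal payoffs V(N, j) = max(S_T - K, 0):
  V(2,-2) = 0.000000; V(2,-1) = 0.000000; V(2,+0) = 2.100000; V(2,+1) = 24.654254; V(2,+2) = 52.835658
Backward induction: V(k, j) = exp(-r*dt) * [p_u * V(k+1, j+1) + p_m * V(k+1, j) + p_d * V(k+1, j-1)]
  V(1,-1) = exp(-r*dt) * [p_u*2.100000 + p_m*0.000000 + p_d*0.000000] = 0.380010
  V(1,+0) = exp(-r*dt) * [p_u*24.654254 + p_m*2.100000 + p_d*0.000000] = 5.829697
  V(1,+1) = exp(-r*dt) * [p_u*52.835658 + p_m*24.654254 + p_d*2.100000] = 25.929598
  V(0,+0) = exp(-r*dt) * [p_u*25.929598 + p_m*5.829697 + p_d*0.380010] = 8.545751
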